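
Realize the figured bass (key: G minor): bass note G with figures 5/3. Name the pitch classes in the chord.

G, Bb, D

A third above G in this key is Bb.
A fifth above G in this key is D.
Together with the bass G, this spells G minor in root position.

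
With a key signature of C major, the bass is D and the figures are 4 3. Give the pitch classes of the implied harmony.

D, F, G, B

The written figures 4 3 are shorthand for 6/4/3: the 6 is implied.
A third above D in this key is F.
A fourth above D in this key is G.
A sixth above D in this key is B.
Together with the bass D, this spells G dominant seventh in second inversion.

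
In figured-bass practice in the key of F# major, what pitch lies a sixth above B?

Counting 5 letter steps above B lands on G; in F# major, that letter is G#.

G#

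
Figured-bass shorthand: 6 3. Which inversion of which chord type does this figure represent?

triad, first inversion

Intervals of 6/3 above the bass form a triad; the bass is the third, so this is first inversion.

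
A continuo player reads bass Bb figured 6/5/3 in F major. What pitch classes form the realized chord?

A third above Bb in this key is D.
A fifth above Bb in this key is F.
A sixth above Bb in this key is G.
Together with the bass Bb, this spells G minor seventh in first inversion.

Bb, D, F, G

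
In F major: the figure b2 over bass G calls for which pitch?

Counting 1 letter step above G lands on A; in F major, that letter is A.
The b2 figure lowers it a semitone, giving Ab.

Ab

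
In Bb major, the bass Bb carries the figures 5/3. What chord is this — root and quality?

The figures 5/3 indicate a triad in root position.
In root position the bass is the root, so the root is Bb.
The chord tones are Bb, D, F, giving Bb major.

Bb major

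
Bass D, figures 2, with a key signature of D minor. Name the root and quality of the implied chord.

The figures 2 indicate a seventh chord in third inversion.
In third inversion the root lies a second above the bass: a second above D in D minor is E.
The chord tones are D, E, G, Bb, giving E half-diminished seventh.

E half-diminished seventh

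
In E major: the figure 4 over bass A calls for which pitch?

D#

Counting 3 letter steps above A lands on D; in E major, that letter is D#.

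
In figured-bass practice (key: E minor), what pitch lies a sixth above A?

F#

Counting 5 letter steps above A lands on F; in E minor, that letter is F#.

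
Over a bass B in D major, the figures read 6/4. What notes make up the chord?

B, E, G

A fourth above B in this key is E.
A sixth above B in this key is G.
Together with the bass B, this spells E minor in second inversion.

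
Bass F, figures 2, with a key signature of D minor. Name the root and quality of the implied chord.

The figures 2 indicate a seventh chord in third inversion.
In third inversion the root lies a second above the bass: a second above F in D minor is G.
The chord tones are F, G, Bb, D, giving G minor seventh.

G minor seventh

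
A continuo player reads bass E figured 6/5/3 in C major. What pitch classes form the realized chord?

E, G, B, C

A third above E in this key is G.
A fifth above E in this key is B.
A sixth above E in this key is C.
Together with the bass E, this spells C major seventh in first inversion.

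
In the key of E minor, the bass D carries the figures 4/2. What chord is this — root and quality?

The figures 4/2 indicate a seventh chord in third inversion.
In third inversion the root lies a second above the bass: a second above D in E minor is E.
The chord tones are D, E, G, B, giving E minor seventh.

E minor seventh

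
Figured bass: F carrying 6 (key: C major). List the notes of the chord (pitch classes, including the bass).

F, A, D

The written figures 6 are shorthand for 6/3: the 3 is implied.
A third above F in this key is A.
A sixth above F in this key is D.
Together with the bass F, this spells D minor in first inversion.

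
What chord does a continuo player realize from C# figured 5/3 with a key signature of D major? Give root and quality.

C# diminished

The figures 5/3 indicate a triad in root position.
In root position the bass is the root, so the root is C#.
The chord tones are C#, E, G, giving C# diminished.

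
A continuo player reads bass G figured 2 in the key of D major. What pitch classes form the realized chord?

G, A, C#, E

The written figures 2 are shorthand for 6/4/2: the 6/4 are implied.
A second above G in this key is A.
A fourth above G in this key is C#.
A sixth above G in this key is E.
Together with the bass G, this spells A dominant seventh in third inversion.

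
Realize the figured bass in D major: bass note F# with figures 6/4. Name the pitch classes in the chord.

F#, B, D

A fourth above F# in this key is B.
A sixth above F# in this key is D.
Together with the bass F#, this spells B minor in second inversion.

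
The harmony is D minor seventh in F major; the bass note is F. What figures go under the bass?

6/5

F is the third of D minor seventh, so the chord is in first inversion.
A seventh chord in first inversion is figured 6/5/3, conventionally abbreviated 6/5.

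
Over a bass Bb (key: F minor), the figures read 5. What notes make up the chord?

Bb, Db, F

The written figures 5 are shorthand for 5/3: the 3 is implied.
A third above Bb in this key is Db.
A fifth above Bb in this key is F.
Together with the bass Bb, this spells Bb minor in root position.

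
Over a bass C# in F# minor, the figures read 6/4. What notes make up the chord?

A fourth above C# in this key is F#.
A sixth above C# in this key is A.
Together with the bass C#, this spells F# minor in second inversion.

C#, F#, A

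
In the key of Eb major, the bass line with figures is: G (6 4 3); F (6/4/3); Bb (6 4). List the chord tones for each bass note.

G (6/4/3): G, Bb, C, Eb.
F (6/4/3): F, Ab, Bb, D.
Bb (6/4): Bb, Eb, G.

G, Bb, C, Eb | F, Ab, Bb, D | Bb, Eb, G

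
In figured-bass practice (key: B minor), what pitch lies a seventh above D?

C#

Counting 6 letter steps above D lands on C; in B minor, that letter is C#.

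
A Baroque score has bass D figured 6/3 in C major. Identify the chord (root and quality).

The figures 6/3 indicate a triad in first inversion.
In first inversion the root lies a sixth above the bass: a sixth above D in C major is B.
The chord tones are D, F, B, giving B diminished.

B diminished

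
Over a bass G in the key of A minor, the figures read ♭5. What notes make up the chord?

The written figures ♭5 are shorthand for 5/3: the 3 is implied.
A third above G in this key is B.
A fifth above G in this key is D, lowered to Db by the flat.

G, B, Db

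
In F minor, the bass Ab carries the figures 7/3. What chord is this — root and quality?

Ab major seventh

The figures 7/3 indicate a seventh chord in root position.
In root position the bass is the root, so the root is Ab.
The chord tones are Ab, C, Eb, G, giving Ab major seventh.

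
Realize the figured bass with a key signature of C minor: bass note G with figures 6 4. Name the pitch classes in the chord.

G, C, Eb

A fourth above G in this key is C.
A sixth above G in this key is Eb.
Together with the bass G, this spells C minor in second inversion.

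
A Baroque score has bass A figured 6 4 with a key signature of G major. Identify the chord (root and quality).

D major

The figures 6 4 indicate a triad in second inversion.
In second inversion the root lies a fourth above the bass: a fourth above A in G major is D.
The chord tones are A, D, F#, giving D major.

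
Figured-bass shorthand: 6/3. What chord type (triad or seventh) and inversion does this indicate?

Intervals of 6/3 above the bass form a triad; the bass is the third, so this is first inversion.

triad, first inversion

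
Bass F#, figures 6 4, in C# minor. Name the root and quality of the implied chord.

The figures 6 4 indicate a triad in second inversion.
In second inversion the root lies a fourth above the bass: a fourth above F# in C# minor is B.
The chord tones are F#, B, D#, giving B major.

B major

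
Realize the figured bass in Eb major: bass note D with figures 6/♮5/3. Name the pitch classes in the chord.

D, F, A, Bb

A third above D in this key is F.
A fifth above D in this key is Ab, made natural (A) by the ♮ figure.
A sixth above D in this key is Bb.
Together with the bass D, this spells Bb major seventh in first inversion.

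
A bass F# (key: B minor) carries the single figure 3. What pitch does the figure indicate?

Counting 2 letter steps above F# lands on A; in B minor, that letter is A.

A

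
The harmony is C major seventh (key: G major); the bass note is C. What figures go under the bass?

7

C is the root of C major seventh, so the chord is in root position.
A seventh chord in root position is figured 7/5/3, conventionally abbreviated 7.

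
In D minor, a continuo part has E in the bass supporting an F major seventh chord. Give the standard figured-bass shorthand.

4/2

E is the seventh of F major seventh, so the chord is in third inversion.
A seventh chord in third inversion is figured 6/4/2, conventionally abbreviated 4/2.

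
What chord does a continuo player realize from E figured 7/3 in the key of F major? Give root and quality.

The figures 7/3 indicate a seventh chord in root position.
In root position the bass is the root, so the root is E.
The chord tones are E, G, Bb, D, giving E half-diminished seventh.

E half-diminished seventh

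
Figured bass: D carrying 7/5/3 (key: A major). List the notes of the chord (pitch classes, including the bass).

A third above D in this key is F#.
A fifth above D in this key is A.
A seventh above D in this key is C#.
Together with the bass D, this spells D major seventh in root position.

D, F#, A, C#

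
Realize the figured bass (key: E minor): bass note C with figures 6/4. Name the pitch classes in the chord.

C, F#, A

A fourth above C in this key is F#.
A sixth above C in this key is A.
Together with the bass C, this spells F# diminished in second inversion.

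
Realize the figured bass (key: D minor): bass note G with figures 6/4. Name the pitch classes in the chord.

A fourth above G in this key is C.
A sixth above G in this key is E.
Together with the bass G, this spells C major in second inversion.

G, C, E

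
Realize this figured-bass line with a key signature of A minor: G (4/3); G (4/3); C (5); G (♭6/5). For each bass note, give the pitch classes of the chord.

G, B, C, E | G, B, C, E | C, E, G | G, B, D, Eb

G (6/4/3): G, B, C, E.
G (6/4/3): G, B, C, E.
C (5/3): C, E, G.
G (b6/5/3): G, B, D, Eb.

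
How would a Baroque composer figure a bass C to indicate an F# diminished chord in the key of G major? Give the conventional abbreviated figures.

C is the fifth of F# diminished, so the chord is in second inversion.
A triad in second inversion is figured 6/4, conventionally abbreviated 6/4.

6/4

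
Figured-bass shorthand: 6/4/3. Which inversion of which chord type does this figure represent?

Intervals of 6/4/3 above the bass form a seventh chord; the bass is the fifth, so this is second inversion.

seventh chord, second inversion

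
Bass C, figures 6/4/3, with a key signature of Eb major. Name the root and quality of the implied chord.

The figures 6/4/3 indicate a seventh chord in second inversion.
In second inversion the root lies a fourth above the bass: a fourth above C in Eb major is F.
The chord tones are C, Eb, F, Ab, giving F minor seventh.

F minor seventh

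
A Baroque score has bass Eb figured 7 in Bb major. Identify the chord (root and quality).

Eb major seventh

The figures 7 indicate a seventh chord in root position.
In root position the bass is the root, so the root is Eb.
The chord tones are Eb, G, Bb, D, giving Eb major seventh.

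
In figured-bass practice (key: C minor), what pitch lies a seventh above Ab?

G

Counting 6 letter steps above Ab lands on G; in C minor, that letter is G.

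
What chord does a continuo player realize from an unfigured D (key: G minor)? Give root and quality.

An unfigured bass indicates a triad in root position.
In root position the bass is the root, so the root is D.
The chord tones are D, F, A, giving D minor.

D minor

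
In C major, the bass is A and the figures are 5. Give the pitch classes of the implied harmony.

A, C, E

The written figures 5 are shorthand for 5/3: the 3 is implied.
A third above A in this key is C.
A fifth above A in this key is E.
Together with the bass A, this spells A minor in root position.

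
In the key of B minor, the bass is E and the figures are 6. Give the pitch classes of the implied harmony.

The written figures 6 are shorthand for 6/3: the 3 is implied.
A third above E in this key is G.
A sixth above E in this key is C#.
Together with the bass E, this spells C# diminished in first inversion.

E, G, C#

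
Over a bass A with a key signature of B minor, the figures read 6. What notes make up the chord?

A, C#, F#

The written figures 6 are shorthand for 6/3: the 3 is implied.
A third above A in this key is C#.
A sixth above A in this key is F#.
Together with the bass A, this spells F# minor in first inversion.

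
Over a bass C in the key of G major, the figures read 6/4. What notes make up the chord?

C, F#, A

A fourth above C in this key is F#.
A sixth above C in this key is A.
Together with the bass C, this spells F# diminished in second inversion.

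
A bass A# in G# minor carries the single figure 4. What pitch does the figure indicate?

D#

Counting 3 letter steps above A# lands on D; in G# minor, that letter is D#.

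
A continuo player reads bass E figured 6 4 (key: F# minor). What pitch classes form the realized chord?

A fourth above E in this key is A.
A sixth above E in this key is C#.
Together with the bass E, this spells A major in second inversion.

E, A, C#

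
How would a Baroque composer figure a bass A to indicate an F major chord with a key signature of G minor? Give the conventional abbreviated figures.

6

A is the third of F major, so the chord is in first inversion.
A triad in first inversion is figured 6/3, conventionally abbreviated 6.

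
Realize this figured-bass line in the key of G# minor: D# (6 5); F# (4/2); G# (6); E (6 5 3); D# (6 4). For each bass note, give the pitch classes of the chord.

D#, F#, A#, B | F#, G#, B, D# | G#, B, E | E, G#, B, C# | D#, G#, B

D# (6/5/3): D#, F#, A#, B.
F# (6/4/2): F#, G#, B, D#.
G# (6/3): G#, B, E.
E (6/5/3): E, G#, B, C#.
D# (6/4): D#, G#, B.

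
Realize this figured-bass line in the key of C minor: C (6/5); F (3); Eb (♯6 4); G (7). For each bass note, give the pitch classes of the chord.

C (6/5/3): C, Eb, G, Ab.
F (5/3): F, Ab, C.
Eb (#6/4): Eb, Ab, C#.
G (7/5/3): G, Bb, D, F.

C, Eb, G, Ab | F, Ab, C | Eb, Ab, C# | G, Bb, D, F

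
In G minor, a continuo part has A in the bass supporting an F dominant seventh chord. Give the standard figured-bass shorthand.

A is the third of F dominant seventh, so the chord is in first inversion.
A seventh chord in first inversion is figured 6/5/3, conventionally abbreviated 6/5.

6/5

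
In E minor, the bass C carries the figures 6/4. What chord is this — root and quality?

F# diminished

The figures 6/4 indicate a triad in second inversion.
In second inversion the root lies a fourth above the bass: a fourth above C in E minor is F#.
The chord tones are C, F#, A, giving F# diminished.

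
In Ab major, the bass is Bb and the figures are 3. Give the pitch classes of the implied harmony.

The written figures 3 are shorthand for 5/3: the 5 is implied.
A third above Bb in this key is Db.
A fifth above Bb in this key is F.
Together with the bass Bb, this spells Bb minor in root position.

Bb, Db, F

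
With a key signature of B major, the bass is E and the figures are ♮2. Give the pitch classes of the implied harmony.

The written figures ♮2 are shorthand for 6/4/2: the 6/4 are implied.
A second above E in this key is F#, made natural (F) by the ♮ figure.
A fourth above E in this key is A#.
A sixth above E in this key is C#.

E, F, A#, C#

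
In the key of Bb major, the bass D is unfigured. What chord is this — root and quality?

An unfigured bass indicates a triad in root position.
In root position the bass is the root, so the root is D.
The chord tones are D, F, A, giving D minor.

D minor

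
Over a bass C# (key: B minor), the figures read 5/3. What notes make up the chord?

A third above C# in this key is E.
A fifth above C# in this key is G.
Together with the bass C#, this spells C# diminished in root position.

C#, E, G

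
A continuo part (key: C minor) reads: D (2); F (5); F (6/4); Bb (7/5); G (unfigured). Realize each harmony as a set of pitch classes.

D, Eb, G, Bb | F, Ab, C | F, Bb, D | Bb, D, F, Ab | G, Bb, D

D (6/4/2): D, Eb, G, Bb.
F (5/3): F, Ab, C.
F (6/4): F, Bb, D.
Bb (7/5/3): Bb, D, F, Ab.
G (5/3): G, Bb, D.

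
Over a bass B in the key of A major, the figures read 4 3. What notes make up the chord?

The written figures 4 3 are shorthand for 6/4/3: the 6 is implied.
A third above B in this key is D.
A fourth above B in this key is E.
A sixth above B in this key is G#.
Together with the bass B, this spells E dominant seventh in second inversion.

B, D, E, G#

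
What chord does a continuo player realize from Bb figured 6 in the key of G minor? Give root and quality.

G minor

The figures 6 indicate a triad in first inversion.
In first inversion the root lies a sixth above the bass: a sixth above Bb in G minor is G.
The chord tones are Bb, D, G, giving G minor.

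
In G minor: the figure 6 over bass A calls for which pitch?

F

Counting 5 letter steps above A lands on F; in G minor, that letter is F.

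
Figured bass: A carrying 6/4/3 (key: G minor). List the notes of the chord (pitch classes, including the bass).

A, C, D, F

A third above A in this key is C.
A fourth above A in this key is D.
A sixth above A in this key is F.
Together with the bass A, this spells D minor seventh in second inversion.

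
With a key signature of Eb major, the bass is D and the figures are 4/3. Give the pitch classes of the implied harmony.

D, F, G, Bb

The written figures 4/3 are shorthand for 6/4/3: the 6 is implied.
A third above D in this key is F.
A fourth above D in this key is G.
A sixth above D in this key is Bb.
Together with the bass D, this spells G minor seventh in second inversion.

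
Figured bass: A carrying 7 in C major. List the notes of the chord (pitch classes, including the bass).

The written figures 7 are shorthand for 7/5/3: the 5/3 are implied.
A third above A in this key is C.
A fifth above A in this key is E.
A seventh above A in this key is G.
Together with the bass A, this spells A minor seventh in root position.

A, C, E, G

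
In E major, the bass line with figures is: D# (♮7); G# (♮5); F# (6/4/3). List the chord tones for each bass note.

D# (♮7/5/3): D#, F#, A, C.
G# (♮5/3): G#, B, D.
F# (6/4/3): F#, A, B, D#.

D#, F#, A, C | G#, B, D | F#, A, B, D#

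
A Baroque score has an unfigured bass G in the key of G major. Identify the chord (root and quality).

An unfigured bass indicates a triad in root position.
In root position the bass is the root, so the root is G.
The chord tones are G, B, D, giving G major.

G major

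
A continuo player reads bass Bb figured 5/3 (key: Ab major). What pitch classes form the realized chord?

A third above Bb in this key is Db.
A fifth above Bb in this key is F.
Together with the bass Bb, this spells Bb minor in root position.

Bb, Db, F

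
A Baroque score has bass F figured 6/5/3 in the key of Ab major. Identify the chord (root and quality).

Db major seventh

The figures 6/5/3 indicate a seventh chord in first inversion.
In first inversion the root lies a sixth above the bass: a sixth above F in Ab major is Db.
The chord tones are F, Ab, C, Db, giving Db major seventh.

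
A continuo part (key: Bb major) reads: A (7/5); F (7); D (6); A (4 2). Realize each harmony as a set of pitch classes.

A (7/5/3): A, C, Eb, G.
F (7/5/3): F, A, C, Eb.
D (6/3): D, F, Bb.
A (6/4/2): A, Bb, D, F.

A, C, Eb, G | F, A, C, Eb | D, F, Bb | A, Bb, D, F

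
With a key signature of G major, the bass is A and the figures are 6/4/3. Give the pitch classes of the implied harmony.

A, C, D, F#

A third above A in this key is C.
A fourth above A in this key is D.
A sixth above A in this key is F#.
Together with the bass A, this spells D dominant seventh in second inversion.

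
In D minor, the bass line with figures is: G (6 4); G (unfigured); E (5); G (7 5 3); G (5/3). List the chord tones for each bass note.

G (6/4): G, C, E.
G (5/3): G, Bb, D.
E (5/3): E, G, Bb.
G (7/5/3): G, Bb, D, F.
G (5/3): G, Bb, D.

G, C, E | G, Bb, D | E, G, Bb | G, Bb, D, F | G, Bb, D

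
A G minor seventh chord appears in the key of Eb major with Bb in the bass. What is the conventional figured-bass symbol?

6/5

Bb is the third of G minor seventh, so the chord is in first inversion.
A seventh chord in first inversion is figured 6/5/3, conventionally abbreviated 6/5.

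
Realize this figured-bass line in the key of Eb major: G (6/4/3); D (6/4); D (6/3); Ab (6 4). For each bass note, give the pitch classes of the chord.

G (6/4/3): G, Bb, C, Eb.
D (6/4): D, G, Bb.
D (6/3): D, F, Bb.
Ab (6/4): Ab, D, F.

G, Bb, C, Eb | D, G, Bb | D, F, Bb | Ab, D, F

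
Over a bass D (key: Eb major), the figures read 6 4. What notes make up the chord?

A fourth above D in this key is G.
A sixth above D in this key is Bb.
Together with the bass D, this spells G minor in second inversion.

D, G, Bb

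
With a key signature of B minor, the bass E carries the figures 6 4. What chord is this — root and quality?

The figures 6 4 indicate a triad in second inversion.
In second inversion the root lies a fourth above the bass: a fourth above E in B minor is A.
The chord tones are E, A, C#, giving A major.

A major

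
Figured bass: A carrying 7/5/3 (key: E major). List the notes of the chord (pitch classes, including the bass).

A, C#, E, G#

A third above A in this key is C#.
A fifth above A in this key is E.
A seventh above A in this key is G#.
Together with the bass A, this spells A major seventh in root position.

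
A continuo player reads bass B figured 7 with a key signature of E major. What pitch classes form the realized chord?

B, D#, F#, A

The written figures 7 are shorthand for 7/5/3: the 5/3 are implied.
A third above B in this key is D#.
A fifth above B in this key is F#.
A seventh above B in this key is A.
Together with the bass B, this spells B dominant seventh in root position.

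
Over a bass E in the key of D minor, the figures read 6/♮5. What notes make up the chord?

The written figures 6/♮5 are shorthand for 6/5/3: the 3 is implied.
A third above E in this key is G.
A fifth above E in this key is Bb, made natural (B) by the ♮ figure.
A sixth above E in this key is C.
Together with the bass E, this spells C major seventh in first inversion.

E, G, B, C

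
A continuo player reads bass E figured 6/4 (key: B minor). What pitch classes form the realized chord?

E, A, C#

A fourth above E in this key is A.
A sixth above E in this key is C#.
Together with the bass E, this spells A major in second inversion.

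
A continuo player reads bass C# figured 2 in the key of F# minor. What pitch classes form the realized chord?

C#, D, F#, A

The written figures 2 are shorthand for 6/4/2: the 6/4 are implied.
A second above C# in this key is D.
A fourth above C# in this key is F#.
A sixth above C# in this key is A.
Together with the bass C#, this spells D major seventh in third inversion.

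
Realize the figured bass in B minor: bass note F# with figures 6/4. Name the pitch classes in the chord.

A fourth above F# in this key is B.
A sixth above F# in this key is D.
Together with the bass F#, this spells B minor in second inversion.

F#, B, D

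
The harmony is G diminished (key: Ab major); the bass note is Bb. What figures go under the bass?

Bb is the third of G diminished, so the chord is in first inversion.
A triad in first inversion is figured 6/3, conventionally abbreviated 6.

6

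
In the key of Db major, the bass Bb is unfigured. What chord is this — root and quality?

An unfigured bass indicates a triad in root position.
In root position the bass is the root, so the root is Bb.
The chord tones are Bb, Db, F, giving Bb minor.

Bb minor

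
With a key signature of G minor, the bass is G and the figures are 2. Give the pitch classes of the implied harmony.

The written figures 2 are shorthand for 6/4/2: the 6/4 are implied.
A second above G in this key is A.
A fourth above G in this key is C.
A sixth above G in this key is Eb.
Together with the bass G, this spells A half-diminished seventh in third inversion.

G, A, C, Eb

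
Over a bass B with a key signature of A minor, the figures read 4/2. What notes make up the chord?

The written figures 4/2 are shorthand for 6/4/2: the 6 is implied.
A second above B in this key is C.
A fourth above B in this key is E.
A sixth above B in this key is G.
Together with the bass B, this spells C major seventh in third inversion.

B, C, E, G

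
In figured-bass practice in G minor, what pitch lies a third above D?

Counting 2 letter steps above D lands on F; in G minor, that letter is F.

F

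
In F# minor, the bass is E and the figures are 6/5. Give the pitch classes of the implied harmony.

E, G#, B, C#

The written figures 6/5 are shorthand for 6/5/3: the 3 is implied.
A third above E in this key is G#.
A fifth above E in this key is B.
A sixth above E in this key is C#.
Together with the bass E, this spells C# minor seventh in first inversion.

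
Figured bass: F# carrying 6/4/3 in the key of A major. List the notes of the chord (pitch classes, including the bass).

F#, A, B, D

A third above F# in this key is A.
A fourth above F# in this key is B.
A sixth above F# in this key is D.
Together with the bass F#, this spells B minor seventh in second inversion.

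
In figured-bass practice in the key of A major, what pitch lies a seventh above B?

Counting 6 letter steps above B lands on A; in A major, that letter is A.

A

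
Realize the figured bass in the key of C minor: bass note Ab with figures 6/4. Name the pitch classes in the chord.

Ab, D, F

A fourth above Ab in this key is D.
A sixth above Ab in this key is F.
Together with the bass Ab, this spells D diminished in second inversion.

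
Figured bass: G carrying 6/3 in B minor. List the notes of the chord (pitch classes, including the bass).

G, B, E

A third above G in this key is B.
A sixth above G in this key is E.
Together with the bass G, this spells E minor in first inversion.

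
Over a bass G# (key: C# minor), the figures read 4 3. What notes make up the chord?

The written figures 4 3 are shorthand for 6/4/3: the 6 is implied.
A third above G# in this key is B.
A fourth above G# in this key is C#.
A sixth above G# in this key is E.
Together with the bass G#, this spells C# minor seventh in second inversion.

G#, B, C#, E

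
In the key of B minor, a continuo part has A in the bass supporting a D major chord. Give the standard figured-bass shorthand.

A is the fifth of D major, so the chord is in second inversion.
A triad in second inversion is figured 6/4, conventionally abbreviated 6/4.

6/4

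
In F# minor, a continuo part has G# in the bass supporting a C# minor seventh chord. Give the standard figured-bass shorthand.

4/3

G# is the fifth of C# minor seventh, so the chord is in second inversion.
A seventh chord in second inversion is figured 6/4/3, conventionally abbreviated 4/3.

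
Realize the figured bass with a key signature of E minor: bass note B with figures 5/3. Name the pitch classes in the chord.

A third above B in this key is D.
A fifth above B in this key is F#.
Together with the bass B, this spells B minor in root position.

B, D, F#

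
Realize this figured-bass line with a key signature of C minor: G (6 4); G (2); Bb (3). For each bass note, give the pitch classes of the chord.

G, C, Eb | G, Ab, C, Eb | Bb, D, F

G (6/4): G, C, Eb.
G (6/4/2): G, Ab, C, Eb.
Bb (5/3): Bb, D, F.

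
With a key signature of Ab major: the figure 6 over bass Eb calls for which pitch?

Counting 5 letter steps above Eb lands on C; in Ab major, that letter is C.

C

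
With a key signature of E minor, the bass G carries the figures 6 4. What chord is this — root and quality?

C major

The figures 6 4 indicate a triad in second inversion.
In second inversion the root lies a fourth above the bass: a fourth above G in E minor is C.
The chord tones are G, C, E, giving C major.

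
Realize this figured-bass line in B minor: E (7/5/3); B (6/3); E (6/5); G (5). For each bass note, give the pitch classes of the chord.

E, G, B, D | B, D, G | E, G, B, C# | G, B, D

E (7/5/3): E, G, B, D.
B (6/3): B, D, G.
E (6/5/3): E, G, B, C#.
G (5/3): G, B, D.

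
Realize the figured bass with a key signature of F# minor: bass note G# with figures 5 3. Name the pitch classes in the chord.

G#, B, D

A third above G# in this key is B.
A fifth above G# in this key is D.
Together with the bass G#, this spells G# diminished in root position.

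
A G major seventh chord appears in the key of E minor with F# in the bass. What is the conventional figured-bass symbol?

4/2

F# is the seventh of G major seventh, so the chord is in third inversion.
A seventh chord in third inversion is figured 6/4/2, conventionally abbreviated 4/2.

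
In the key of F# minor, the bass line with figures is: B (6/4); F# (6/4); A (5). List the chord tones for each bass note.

B, E, G# | F#, B, D | A, C#, E

B (6/4): B, E, G#.
F# (6/4): F#, B, D.
A (5/3): A, C#, E.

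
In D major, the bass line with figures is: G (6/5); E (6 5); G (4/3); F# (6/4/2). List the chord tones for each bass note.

G (6/5/3): G, B, D, E.
E (6/5/3): E, G, B, C#.
G (6/4/3): G, B, C#, E.
F# (6/4/2): F#, G, B, D.

G, B, D, E | E, G, B, C# | G, B, C#, E | F#, G, B, D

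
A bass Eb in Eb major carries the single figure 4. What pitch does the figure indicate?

Ab

Counting 3 letter steps above Eb lands on A; in Eb major, that letter is Ab.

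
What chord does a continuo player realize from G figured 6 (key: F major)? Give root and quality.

E diminished

The figures 6 indicate a triad in first inversion.
In first inversion the root lies a sixth above the bass: a sixth above G in F major is E.
The chord tones are G, Bb, E, giving E diminished.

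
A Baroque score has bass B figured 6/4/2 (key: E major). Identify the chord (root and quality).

The figures 6/4/2 indicate a seventh chord in third inversion.
In third inversion the root lies a second above the bass: a second above B in E major is C#.
The chord tones are B, C#, E, G#, giving C# minor seventh.

C# minor seventh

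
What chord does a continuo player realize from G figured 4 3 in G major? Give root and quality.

C major seventh

The figures 4 3 indicate a seventh chord in second inversion.
In second inversion the root lies a fourth above the bass: a fourth above G in G major is C.
The chord tones are G, B, C, E, giving C major seventh.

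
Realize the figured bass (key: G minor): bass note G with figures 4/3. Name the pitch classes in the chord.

The written figures 4/3 are shorthand for 6/4/3: the 6 is implied.
A third above G in this key is Bb.
A fourth above G in this key is C.
A sixth above G in this key is Eb.
Together with the bass G, this spells C minor seventh in second inversion.

G, Bb, C, Eb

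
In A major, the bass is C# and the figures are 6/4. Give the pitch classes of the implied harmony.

C#, F#, A

A fourth above C# in this key is F#.
A sixth above C# in this key is A.
Together with the bass C#, this spells F# minor in second inversion.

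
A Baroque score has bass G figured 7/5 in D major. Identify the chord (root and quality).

G major seventh

The figures 7/5 indicate a seventh chord in root position.
In root position the bass is the root, so the root is G.
The chord tones are G, B, D, F#, giving G major seventh.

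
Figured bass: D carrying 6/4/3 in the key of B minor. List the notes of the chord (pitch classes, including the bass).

A third above D in this key is F#.
A fourth above D in this key is G.
A sixth above D in this key is B.
Together with the bass D, this spells G major seventh in second inversion.

D, F#, G, B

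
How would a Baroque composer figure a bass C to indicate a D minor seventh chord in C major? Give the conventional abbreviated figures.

4/2

C is the seventh of D minor seventh, so the chord is in third inversion.
A seventh chord in third inversion is figured 6/4/2, conventionally abbreviated 4/2.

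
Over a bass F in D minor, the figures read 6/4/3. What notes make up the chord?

F, A, Bb, D

A third above F in this key is A.
A fourth above F in this key is Bb.
A sixth above F in this key is D.
Together with the bass F, this spells Bb major seventh in second inversion.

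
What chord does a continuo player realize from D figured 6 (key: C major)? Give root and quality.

B diminished

The figures 6 indicate a triad in first inversion.
In first inversion the root lies a sixth above the bass: a sixth above D in C major is B.
The chord tones are D, F, B, giving B diminished.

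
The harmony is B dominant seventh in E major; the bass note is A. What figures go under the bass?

A is the seventh of B dominant seventh, so the chord is in third inversion.
A seventh chord in third inversion is figured 6/4/2, conventionally abbreviated 4/2.

4/2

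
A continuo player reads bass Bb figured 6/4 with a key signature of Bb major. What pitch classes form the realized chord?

A fourth above Bb in this key is Eb.
A sixth above Bb in this key is G.
Together with the bass Bb, this spells Eb major in second inversion.

Bb, Eb, G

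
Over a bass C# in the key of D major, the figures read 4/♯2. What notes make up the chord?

C#, D#, F#, A

The written figures 4/♯2 are shorthand for 6/4/2: the 6 is implied.
A second above C# in this key is D, raised to D# by the sharp.
A fourth above C# in this key is F#.
A sixth above C# in this key is A.
Together with the bass C#, this spells D# half-diminished seventh in third inversion.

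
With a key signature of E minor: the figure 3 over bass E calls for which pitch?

G

Counting 2 letter steps above E lands on G; in E minor, that letter is G.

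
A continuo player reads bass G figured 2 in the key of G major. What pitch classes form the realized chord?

G, A, C, E

The written figures 2 are shorthand for 6/4/2: the 6/4 are implied.
A second above G in this key is A.
A fourth above G in this key is C.
A sixth above G in this key is E.
Together with the bass G, this spells A minor seventh in third inversion.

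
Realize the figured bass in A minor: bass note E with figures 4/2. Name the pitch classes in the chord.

The written figures 4/2 are shorthand for 6/4/2: the 6 is implied.
A second above E in this key is F.
A fourth above E in this key is A.
A sixth above E in this key is C.
Together with the bass E, this spells F major seventh in third inversion.

E, F, A, C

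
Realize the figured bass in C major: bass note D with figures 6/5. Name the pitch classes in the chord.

The written figures 6/5 are shorthand for 6/5/3: the 3 is implied.
A third above D in this key is F.
A fifth above D in this key is A.
A sixth above D in this key is B.
Together with the bass D, this spells B half-diminished seventh in first inversion.

D, F, A, B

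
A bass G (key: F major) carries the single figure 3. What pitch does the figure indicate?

Counting 2 letter steps above G lands on B; in F major, that letter is Bb.

Bb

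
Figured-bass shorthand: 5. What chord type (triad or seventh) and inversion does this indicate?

5 is shorthand for 5/3.
Intervals of 5/3 above the bass form a triad; the bass is the root, so this is root position.

triad, root position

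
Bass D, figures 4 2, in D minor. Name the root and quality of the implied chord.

The figures 4 2 indicate a seventh chord in third inversion.
In third inversion the root lies a second above the bass: a second above D in D minor is E.
The chord tones are D, E, G, Bb, giving E half-diminished seventh.

E half-diminished seventh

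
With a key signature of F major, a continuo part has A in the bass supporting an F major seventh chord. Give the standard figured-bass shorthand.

A is the third of F major seventh, so the chord is in first inversion.
A seventh chord in first inversion is figured 6/5/3, conventionally abbreviated 6/5.

6/5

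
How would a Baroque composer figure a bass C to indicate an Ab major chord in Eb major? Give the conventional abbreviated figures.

6

C is the third of Ab major, so the chord is in first inversion.
A triad in first inversion is figured 6/3, conventionally abbreviated 6.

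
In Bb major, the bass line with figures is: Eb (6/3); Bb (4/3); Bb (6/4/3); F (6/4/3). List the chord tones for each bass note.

Eb (6/3): Eb, G, C.
Bb (6/4/3): Bb, D, Eb, G.
Bb (6/4/3): Bb, D, Eb, G.
F (6/4/3): F, A, Bb, D.

Eb, G, C | Bb, D, Eb, G | Bb, D, Eb, G | F, A, Bb, D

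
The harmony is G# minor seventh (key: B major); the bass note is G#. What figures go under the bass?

G# is the root of G# minor seventh, so the chord is in root position.
A seventh chord in root position is figured 7/5/3, conventionally abbreviated 7.

7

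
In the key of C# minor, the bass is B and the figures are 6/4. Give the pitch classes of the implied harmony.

B, E, G#

A fourth above B in this key is E.
A sixth above B in this key is G#.
Together with the bass B, this spells E major in second inversion.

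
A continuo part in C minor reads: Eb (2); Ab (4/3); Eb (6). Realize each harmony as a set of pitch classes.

Eb (6/4/2): Eb, F, Ab, C.
Ab (6/4/3): Ab, C, D, F.
Eb (6/3): Eb, G, C.

Eb, F, Ab, C | Ab, C, D, F | Eb, G, C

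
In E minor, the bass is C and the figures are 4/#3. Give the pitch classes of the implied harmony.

The written figures 4/#3 are shorthand for 6/4/3: the 6 is implied.
A third above C in this key is E, raised to E# by the sharp.
A fourth above C in this key is F#.
A sixth above C in this key is A.

C, E#, F#, A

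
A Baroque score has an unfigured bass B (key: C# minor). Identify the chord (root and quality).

An unfigured bass indicates a triad in root position.
In root position the bass is the root, so the root is B.
The chord tones are B, D#, F#, giving B major.

B major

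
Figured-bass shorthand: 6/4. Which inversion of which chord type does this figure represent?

Intervals of 6/4 above the bass form a triad; the bass is the fifth, so this is second inversion.

triad, second inversion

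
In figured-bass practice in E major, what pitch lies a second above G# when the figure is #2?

A#

Counting 1 letter step above G# lands on A; in E major, that letter is A.
The #2 figure raises it a semitone, giving A#.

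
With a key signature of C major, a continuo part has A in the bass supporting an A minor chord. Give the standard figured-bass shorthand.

no figures

A is the root of A minor, so the chord is in root position.
A triad in root position is figured 5/3, conventionally abbreviated (no figures — root-position triad).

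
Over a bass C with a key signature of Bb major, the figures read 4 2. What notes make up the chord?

The written figures 4 2 are shorthand for 6/4/2: the 6 is implied.
A second above C in this key is D.
A fourth above C in this key is F.
A sixth above C in this key is A.
Together with the bass C, this spells D minor seventh in third inversion.

C, D, F, A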